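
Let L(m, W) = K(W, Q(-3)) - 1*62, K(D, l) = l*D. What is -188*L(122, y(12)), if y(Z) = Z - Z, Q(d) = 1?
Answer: 11656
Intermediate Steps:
K(D, l) = D*l
y(Z) = 0
L(m, W) = -62 + W (L(m, W) = W*1 - 1*62 = W - 62 = -62 + W)
-188*L(122, y(12)) = -188*(-62 + 0) = -188*(-62) = 11656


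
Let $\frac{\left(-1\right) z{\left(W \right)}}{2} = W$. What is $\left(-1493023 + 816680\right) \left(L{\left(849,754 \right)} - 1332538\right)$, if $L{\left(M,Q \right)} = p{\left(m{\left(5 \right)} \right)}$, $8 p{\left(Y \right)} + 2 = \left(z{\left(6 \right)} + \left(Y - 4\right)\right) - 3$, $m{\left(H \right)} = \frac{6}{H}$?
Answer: $\frac{36050176899317}{40} \approx 9.0125 \cdot 10^{11}$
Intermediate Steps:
$z{\left(W \right)} = - 2 W$
$p{\left(Y \right)} = - \frac{21}{8} + \frac{Y}{8}$ ($p{\left(Y \right)} = - \frac{1}{4} + \frac{\left(\left(-2\right) 6 + \left(Y - 4\right)\right) - 3}{8} = - \frac{1}{4} + \frac{\left(-12 + \left(-4 + Y\right)\right) - 3}{8} = - \frac{1}{4} + \frac{\left(-16 + Y\right) - 3}{8} = - \frac{1}{4} + \frac{-19 + Y}{8} = - \frac{1}{4} + \left(- \frac{19}{8} + \frac{Y}{8}\right) = - \frac{21}{8} + \frac{Y}{8}$)
$L{\left(M,Q \right)} = - \frac{99}{40}$ ($L{\left(M,Q \right)} = - \frac{21}{8} + \frac{6 \cdot \frac{1}{5}}{8} = - \frac{21}{8} + \frac{1}{8} \cdot \frac{6}{5} = - \frac{21}{8} + \frac{3}{20} = - \frac{99}{40}$)
$\left(-1493023 + 816680\right) \left(L{\left(849,754 \right)} - 1332538\right) = \left(-1493023 + 816680\right) \left(- \frac{99}{40} - 1332538\right) = \left(-676343\right) \left(- \frac{53301619}{40}\right) = \frac{36050176899317}{40}$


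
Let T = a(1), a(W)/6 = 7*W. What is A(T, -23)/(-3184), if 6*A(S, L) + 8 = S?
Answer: -17/9552 ≈ -0.0017797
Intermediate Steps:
a(W) = 42*W (a(W) = 6*(7*W) = 42*W)
T = 42 (T = 42*1 = 42)
A(S, L) = -4/3 + S/6
A(T, -23)/(-3184) = (-4/3 + (1/6)*42)/(-3184) = (-4/3 + 7)*(-1/3184) = (17/3)*(-1/3184) = -17/9552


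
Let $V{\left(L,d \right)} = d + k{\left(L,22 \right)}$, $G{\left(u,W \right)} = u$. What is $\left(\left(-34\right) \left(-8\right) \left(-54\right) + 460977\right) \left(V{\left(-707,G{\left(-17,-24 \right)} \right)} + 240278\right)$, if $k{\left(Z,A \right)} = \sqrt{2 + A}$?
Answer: $107225841429 + 892578 \sqrt{6} \approx 1.0723 \cdot 10^{11}$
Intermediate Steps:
$V{\left(L,d \right)} = d + 2 \sqrt{6}$ ($V{\left(L,d \right)} = d + \sqrt{2 + 22} = d + \sqrt{24} = d + 2 \sqrt{6}$)
$\left(\left(-34\right) \left(-8\right) \left(-54\right) + 460977\right) \left(V{\left(-707,G{\left(-17,-24 \right)} \right)} + 240278\right) = \left(\left(-34\right) \left(-8\right) \left(-54\right) + 460977\right) \left(\left(-17 + 2 \sqrt{6}\right) + 240278\right) = \left(272 \left(-54\right) + 460977\right) \left(240261 + 2 \sqrt{6}\right) = \left(-14688 + 460977\right) \left(240261 + 2 \sqrt{6}\right) = 446289 \left(240261 + 2 \sqrt{6}\right) = 107225841429 + 892578 \sqrt{6}$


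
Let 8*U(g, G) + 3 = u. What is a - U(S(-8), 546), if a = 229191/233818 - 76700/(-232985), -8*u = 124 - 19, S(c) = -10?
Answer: 68192100913/20508644416 ≈ 3.3250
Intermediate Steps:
u = -105/8 (u = -(124 - 19)/8 = -⅛*105 = -105/8 ≈ -13.125)
U(g, G) = -129/64 (U(g, G) = -3/8 + (⅛)*(-105/8) = -3/8 - 105/64 = -129/64)
a = 839198891/640895138 (a = 229191*(1/233818) - 76700*(-1/232985) = 229191/233818 + 15340/46597 = 839198891/640895138 ≈ 1.3094)
a - U(S(-8), 546) = 839198891/640895138 - 1*(-129/64) = 839198891/640895138 + 129/64 = 68192100913/20508644416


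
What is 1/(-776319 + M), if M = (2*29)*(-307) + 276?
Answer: -1/793849 ≈ -1.2597e-6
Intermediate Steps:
M = -17530 (M = 58*(-307) + 276 = -17806 + 276 = -17530)
1/(-776319 + M) = 1/(-776319 - 17530) = 1/(-793849) = -1/793849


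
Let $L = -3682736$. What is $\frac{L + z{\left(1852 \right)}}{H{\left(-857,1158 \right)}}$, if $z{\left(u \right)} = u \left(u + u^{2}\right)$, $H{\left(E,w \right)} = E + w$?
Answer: $\frac{6351929376}{301} \approx 2.1103 \cdot 10^{7}$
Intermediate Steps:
$\frac{L + z{\left(1852 \right)}}{H{\left(-857,1158 \right)}} = \frac{-3682736 + 1852^{2} \left(1 + 1852\right)}{-857 + 1158} = \frac{-3682736 + 3429904 \cdot 1853}{301} = \left(-3682736 + 6355612112\right) \frac{1}{301} = 6351929376 \cdot \frac{1}{301} = \frac{6351929376}{301}$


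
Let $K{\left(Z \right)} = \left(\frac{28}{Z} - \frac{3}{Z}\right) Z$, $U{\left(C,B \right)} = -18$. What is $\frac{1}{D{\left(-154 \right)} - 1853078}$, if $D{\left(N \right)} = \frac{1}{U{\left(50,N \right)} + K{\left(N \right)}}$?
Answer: $- \frac{7}{12971545} \approx -5.3964 \cdot 10^{-7}$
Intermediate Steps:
$K{\left(Z \right)} = 25$ ($K{\left(Z \right)} = \frac{25}{Z} Z = 25$)
$D{\left(N \right)} = \frac{1}{7}$ ($D{\left(N \right)} = \frac{1}{-18 + 25} = \frac{1}{7}$)
$\frac{1}{D{\left(-154 \right)} - 1853078} = \frac{1}{\frac{1}{7} - 1853078} = \frac{1}{- \frac{12971545}{7}} = - \frac{7}{12971545}$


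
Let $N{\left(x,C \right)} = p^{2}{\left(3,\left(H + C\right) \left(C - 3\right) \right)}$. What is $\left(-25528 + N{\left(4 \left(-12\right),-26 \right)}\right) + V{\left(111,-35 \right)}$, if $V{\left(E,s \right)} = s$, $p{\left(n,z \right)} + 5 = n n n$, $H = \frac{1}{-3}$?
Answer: $-25079$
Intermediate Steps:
$H = - \frac{1}{3} \approx -0.33333$
$p{\left(n,z \right)} = -5 + n^{3}$ ($p{\left(n,z \right)} = -5 + n n n = -5 + n^{2} n = -5 + n^{3}$)
$N{\left(x,C \right)} = 484$ ($N{\left(x,C \right)} = \left(-5 + 3^{3}\right)^{2} = \left(-5 + 27\right)^{2} = 22^{2} = 484$)
$\left(-25528 + N{\left(4 \left(-12\right),-26 \right)}\right) + V{\left(111,-35 \right)} = \left(-25528 + 484\right) - 35 = -25044 - 35 = -25079$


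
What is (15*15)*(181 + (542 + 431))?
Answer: 259650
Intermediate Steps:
(15*15)*(181 + (542 + 431)) = 225*(181 + 973) = 225*1154 = 259650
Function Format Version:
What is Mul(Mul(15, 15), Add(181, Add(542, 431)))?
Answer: 259650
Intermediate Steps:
Mul(Mul(15, 15), Add(181, Add(542, 431))) = Mul(225, Add(181, 973)) = Mul(225, 1154) = 259650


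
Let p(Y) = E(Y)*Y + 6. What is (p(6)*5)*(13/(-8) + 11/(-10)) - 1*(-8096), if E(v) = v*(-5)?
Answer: 41867/4 ≈ 10467.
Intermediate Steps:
E(v) = -5*v
p(Y) = 6 - 5*Y² (p(Y) = (-5*Y)*Y + 6 = -5*Y² + 6 = 6 - 5*Y²)
(p(6)*5)*(13/(-8) + 11/(-10)) - 1*(-8096) = ((6 - 5*6²)*5)*(13/(-8) + 11/(-10)) - 1*(-8096) = ((6 - 5*36)*5)*(13*(-⅛) + 11*(-⅒)) + 8096 = ((6 - 180)*5)*(-13/8 - 11/10) + 8096 = -174*5*(-109/40) + 8096 = -870*(-109/40) + 8096 = 9483/4 + 8096 = 41867/4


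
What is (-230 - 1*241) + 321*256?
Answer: 81705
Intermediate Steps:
(-230 - 1*241) + 321*256 = (-230 - 241) + 82176 = -471 + 82176 = 81705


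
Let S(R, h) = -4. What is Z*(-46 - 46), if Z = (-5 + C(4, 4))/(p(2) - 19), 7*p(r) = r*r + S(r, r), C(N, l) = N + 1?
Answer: 0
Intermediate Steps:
C(N, l) = 1 + N
p(r) = -4/7 + r**2/7 (p(r) = (r*r - 4)/7 = (r**2 - 4)/7 = (-4 + r**2)/7 = -4/7 + r**2/7)
Z = 0 (Z = (-5 + (1 + 4))/((-4/7 + (1/7)*2**2) - 19) = (-5 + 5)/((-4/7 + (1/7)*4) - 19) = 0/((-4/7 + 4/7) - 19) = 0/(0 - 19) = 0/(-19) = 0*(-1/19) = 0)
Z*(-46 - 46) = 0*(-46 - 46) = 0*(-92) = 0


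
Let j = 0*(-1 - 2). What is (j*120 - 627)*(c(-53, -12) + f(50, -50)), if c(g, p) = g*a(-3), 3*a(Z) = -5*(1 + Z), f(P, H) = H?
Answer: 142120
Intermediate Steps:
a(Z) = -5/3 - 5*Z/3 (a(Z) = (-5*(1 + Z))/3 = (-5 - 5*Z)/3 = -5/3 - 5*Z/3)
j = 0 (j = 0*(-3) = 0)
c(g, p) = 10*g/3 (c(g, p) = g*(-5/3 - 5/3*(-3)) = g*(-5/3 + 5) = g*(10/3) = 10*g/3)
(j*120 - 627)*(c(-53, -12) + f(50, -50)) = (0*120 - 627)*((10/3)*(-53) - 50) = (0 - 627)*(-530/3 - 50) = -627*(-680/3) = 142120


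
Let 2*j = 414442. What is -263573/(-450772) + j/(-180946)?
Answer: -22858472277/40782695156 ≈ -0.56049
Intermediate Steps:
j = 207221 (j = (1/2)*414442 = 207221)
-263573/(-450772) + j/(-180946) = -263573/(-450772) + 207221/(-180946) = -263573*(-1/450772) + 207221*(-1/180946) = 263573/450772 - 207221/180946 = -22858472277/40782695156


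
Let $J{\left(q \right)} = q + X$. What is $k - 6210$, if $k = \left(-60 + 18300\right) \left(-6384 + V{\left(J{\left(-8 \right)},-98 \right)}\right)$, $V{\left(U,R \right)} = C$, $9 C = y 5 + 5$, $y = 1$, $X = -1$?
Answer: $- \frac{349290310}{3} \approx -1.1643 \cdot 10^{8}$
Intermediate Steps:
$J{\left(q \right)} = -1 + q$ ($J{\left(q \right)} = q - 1 = -1 + q$)
$C = \frac{10}{9}$ ($C = \frac{1 \cdot 5 + 5}{9} = \frac{5 + 5}{9} = \frac{1}{9} \cdot 10 = \frac{10}{9} \approx 1.1111$)
$V{\left(U,R \right)} = \frac{10}{9}$
$k = - \frac{349271680}{3}$ ($k = \left(-60 + 18300\right) \left(-6384 + \frac{10}{9}\right) = 18240 \left(- \frac{57446}{9}\right) = - \frac{349271680}{3} \approx -1.1642 \cdot 10^{8}$)
$k - 6210 = - \frac{349271680}{3} - 6210 = - \frac{349290310}{3}$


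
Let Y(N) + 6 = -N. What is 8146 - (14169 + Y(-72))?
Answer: -6089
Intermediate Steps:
Y(N) = -6 - N
8146 - (14169 + Y(-72)) = 8146 - (14169 + (-6 - 1*(-72))) = 8146 - (14169 + (-6 + 72)) = 8146 - (14169 + 66) = 8146 - 1*14235 = 8146 - 14235 = -6089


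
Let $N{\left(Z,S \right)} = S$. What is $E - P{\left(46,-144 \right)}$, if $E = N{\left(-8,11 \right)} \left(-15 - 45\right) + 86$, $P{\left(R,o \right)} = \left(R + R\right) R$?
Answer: $-4806$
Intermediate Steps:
$P{\left(R,o \right)} = 2 R^{2}$ ($P{\left(R,o \right)} = 2 R R = 2 R^{2}$)
$E = -574$ ($E = 11 \left(-15 - 45\right) + 86 = 11 \left(-60\right) + 86 = -660 + 86 = -574$)
$E - P{\left(46,-144 \right)} = -574 - 2 \cdot 46^{2} = -574 - 2 \cdot 2116 = -574 - 4232 = -4806$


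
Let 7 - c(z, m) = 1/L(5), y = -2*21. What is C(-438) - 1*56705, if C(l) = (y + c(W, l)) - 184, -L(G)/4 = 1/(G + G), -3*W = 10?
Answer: -113843/2 ≈ -56922.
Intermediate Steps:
W = -10/3 (W = -1/3*10 = -10/3 ≈ -3.3333)
y = -42
L(G) = -2/G (L(G) = -4/(G + G) = -4*1/(2*G) = -2/G)
c(z, m) = 19/2 (c(z, m) = 7 - 1/((-2/5)) = 7 - 1/((-2*1/5)) = 7 - 1/(-2/5) = 7 - 1*(-5/2) = 7 + 5/2 = 19/2)
C(l) = -433/2 (C(l) = (-42 + 19/2) - 184 = -65/2 - 184 = -433/2)
C(-438) - 1*56705 = -433/2 - 1*56705 = -433/2 - 56705 = -113843/2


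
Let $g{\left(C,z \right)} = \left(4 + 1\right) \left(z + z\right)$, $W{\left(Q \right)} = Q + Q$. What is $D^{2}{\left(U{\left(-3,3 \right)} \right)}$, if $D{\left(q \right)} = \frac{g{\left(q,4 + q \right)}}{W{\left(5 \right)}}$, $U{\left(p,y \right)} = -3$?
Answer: $1$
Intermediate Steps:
$W{\left(Q \right)} = 2 Q$
$g{\left(C,z \right)} = 10 z$ ($g{\left(C,z \right)} = 5 \cdot 2 z = 10 z$)
$D{\left(q \right)} = 4 + q$ ($D{\left(q \right)} = \frac{10 \left(4 + q\right)}{2 \cdot 5} = \frac{40 + 10 q}{10} = \left(40 + 10 q\right) \frac{1}{10} = 4 + q$)
$D^{2}{\left(U{\left(-3,3 \right)} \right)} = \left(4 - 3\right)^{2} = 1^{2} = 1$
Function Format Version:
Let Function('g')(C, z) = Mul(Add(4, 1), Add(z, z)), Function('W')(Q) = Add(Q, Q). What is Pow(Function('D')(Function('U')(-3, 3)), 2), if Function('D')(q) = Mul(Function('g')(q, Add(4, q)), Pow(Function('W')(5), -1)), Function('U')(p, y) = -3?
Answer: 1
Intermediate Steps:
Function('W')(Q) = Mul(2, Q)
Function('g')(C, z) = Mul(10, z) (Function('g')(C, z) = Mul(5, Mul(2, z)) = Mul(10, z))
Function('D')(q) = Add(4, q) (Function('D')(q) = Mul(Mul(10, Add(4, q)), Pow(Mul(2, 5), -1)) = Mul(Add(40, Mul(10, q)), Pow(10, -1)) = Mul(Add(40, Mul(10, q)), Rational(1, 10)) = Add(4, q))
Pow(Function('D')(Function('U')(-3, 3)), 2) = Pow(Add(4, -3), 2) = Pow(1, 2) = 1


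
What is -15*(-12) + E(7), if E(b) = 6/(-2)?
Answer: 177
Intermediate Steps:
E(b) = -3 (E(b) = 6*(-1/2) = -3)
-15*(-12) + E(7) = -15*(-12) - 3 = 180 - 3 = 177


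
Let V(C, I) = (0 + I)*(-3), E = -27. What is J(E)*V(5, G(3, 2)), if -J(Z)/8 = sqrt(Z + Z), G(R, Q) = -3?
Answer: -216*I*sqrt(6) ≈ -529.09*I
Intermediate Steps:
V(C, I) = -3*I (V(C, I) = I*(-3) = -3*I)
J(Z) = -8*sqrt(2)*sqrt(Z) (J(Z) = -8*sqrt(Z + Z) = -8*sqrt(2)*sqrt(Z))
J(E)*V(5, G(3, 2)) = (-8*sqrt(2)*sqrt(-27))*(-3*(-3)) = -8*sqrt(2)*3*I*sqrt(3)*9 = -24*I*sqrt(6)*9 = -216*I*sqrt(6)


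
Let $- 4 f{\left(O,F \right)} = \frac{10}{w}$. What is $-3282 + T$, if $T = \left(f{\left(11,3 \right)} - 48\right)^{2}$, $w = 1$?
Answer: $- \frac{2927}{4} \approx -731.75$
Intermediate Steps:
$f{\left(O,F \right)} = - \frac{5}{2}$ ($f{\left(O,F \right)} = - \frac{10 \cdot 1^{-1}}{4} = - \frac{10 \cdot 1}{4} = \left(- \frac{1}{4}\right) 10 = - \frac{5}{2}$)
$T = \frac{10201}{4}$ ($T = \left(- \frac{5}{2} - 48\right)^{2} = \left(- \frac{101}{2}\right)^{2} = \frac{10201}{4} \approx 2550.3$)
$-3282 + T = -3282 + \frac{10201}{4} = - \frac{2927}{4}$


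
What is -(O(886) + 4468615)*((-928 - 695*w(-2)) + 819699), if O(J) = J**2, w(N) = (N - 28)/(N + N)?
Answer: -8548239769487/2 ≈ -4.2741e+12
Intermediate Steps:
w(N) = (-28 + N)/(2*N) (w(N) = (-28 + N)/((2*N)) = (-28 + N)*(1/(2*N)) = (-28 + N)/(2*N))
-(O(886) + 4468615)*((-928 - 695*w(-2)) + 819699) = -(886**2 + 4468615)*((-928 - 695*(-28 - 2)/(2*(-2))) + 819699) = -(784996 + 4468615)*((-928 - 695*(-1)*(-30)/(2*2)) + 819699) = -5253611*((-928 - 695*15/2) + 819699) = -5253611*((-928 - 10425/2) + 819699) = -5253611*(-12281/2 + 819699) = -5253611*1627117/2 = -1*8548239769487/2 = -8548239769487/2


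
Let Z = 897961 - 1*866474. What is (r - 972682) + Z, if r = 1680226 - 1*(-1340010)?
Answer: 2079041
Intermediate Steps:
Z = 31487 (Z = 897961 - 866474 = 31487)
r = 3020236 (r = 1680226 + 1340010 = 3020236)
(r - 972682) + Z = (3020236 - 972682) + 31487 = 2047554 + 31487 = 2079041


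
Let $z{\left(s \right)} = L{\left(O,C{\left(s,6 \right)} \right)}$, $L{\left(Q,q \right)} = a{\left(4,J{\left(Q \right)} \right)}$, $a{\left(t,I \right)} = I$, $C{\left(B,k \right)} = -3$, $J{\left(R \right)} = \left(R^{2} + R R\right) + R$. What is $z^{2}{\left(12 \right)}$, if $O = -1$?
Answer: $1$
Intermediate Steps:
$J{\left(R \right)} = R + 2 R^{2}$ ($J{\left(R \right)} = \left(R^{2} + R^{2}\right) + R = 2 R^{2} + R = R + 2 R^{2}$)
$L{\left(Q,q \right)} = Q \left(1 + 2 Q\right)$
$z{\left(s \right)} = 1$ ($z{\left(s \right)} = - (1 + 2 \left(-1\right)) = - (1 - 2) = \left(-1\right) \left(-1\right) = 1$)
$z^{2}{\left(12 \right)} = 1^{2} = 1$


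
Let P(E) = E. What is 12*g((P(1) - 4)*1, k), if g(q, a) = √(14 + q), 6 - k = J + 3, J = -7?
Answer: 12*√11 ≈ 39.799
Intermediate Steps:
k = 10 (k = 6 - (-7 + 3) = 6 - 1*(-4) = 6 + 4 = 10)
12*g((P(1) - 4)*1, k) = 12*√(14 + (1 - 4)*1) = 12*√(14 - 3*1) = 12*√(14 - 3) = 12*√11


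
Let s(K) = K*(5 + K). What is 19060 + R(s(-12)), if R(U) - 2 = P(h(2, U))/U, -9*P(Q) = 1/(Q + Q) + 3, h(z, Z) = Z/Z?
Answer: 4117391/216 ≈ 19062.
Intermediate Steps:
h(z, Z) = 1
P(Q) = -1/3 - 1/(18*Q) (P(Q) = -(1/(Q + Q) + 3)/9 = -(1/(2*Q) + 3)/9 = -(3 + 1/(2*Q))/9 = -1/3 - 1/(18*Q))
R(U) = 2 - 7/(18*U) (R(U) = 2 + ((1/18)*(-1 - 6*1)/1)/U = 2 + ((1/18)*1*(-1 - 6))/U = 2 + ((1/18)*1*(-7))/U = 2 - 7/(18*U))
19060 + R(s(-12)) = 19060 + (2 - 7*(-1/(12*(5 - 12)))/18) = 19060 + (2 - 7/(18*((-12*(-7))))) = 19060 + (2 - 7/18/84) = 19060 + (2 - 7/18*1/84) = 19060 + (2 - 1/216) = 19060 + 431/216 = 4117391/216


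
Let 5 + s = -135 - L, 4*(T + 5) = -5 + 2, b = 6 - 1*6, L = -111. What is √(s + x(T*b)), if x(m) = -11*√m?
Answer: I*√29 ≈ 5.3852*I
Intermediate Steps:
b = 0 (b = 6 - 6 = 0)
T = -23/4 (T = -5 + (-5 + 2)/4 = -5 + (¼)*(-3) = -5 - ¾ = -23/4 ≈ -5.7500)
s = -29 (s = -5 + (-135 - 1*(-111)) = -5 + (-135 + 111) = -5 - 24 = -29)
√(s + x(T*b)) = √(-29 - 11*√(-23/4*0)) = √(-29 - 11*√0) = √(-29 - 11*0) = √(-29 + 0) = √(-29) = I*√29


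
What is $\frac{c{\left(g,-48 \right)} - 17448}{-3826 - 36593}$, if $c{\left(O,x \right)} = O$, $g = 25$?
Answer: $\frac{17423}{40419} \approx 0.43106$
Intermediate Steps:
$\frac{c{\left(g,-48 \right)} - 17448}{-3826 - 36593} = \frac{25 - 17448}{-3826 - 36593} = - \frac{17423}{-40419} = \left(-17423\right) \left(- \frac{1}{40419}\right) = \frac{17423}{40419}$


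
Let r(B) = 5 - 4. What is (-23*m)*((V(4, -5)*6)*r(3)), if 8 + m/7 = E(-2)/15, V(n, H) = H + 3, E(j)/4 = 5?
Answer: -12880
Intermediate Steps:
E(j) = 20 (E(j) = 4*5 = 20)
V(n, H) = 3 + H
r(B) = 1
m = -140/3 (m = -56 + 7*(20/15) = -56 + 7*(20*(1/15)) = -56 + 7*(4/3) = -56 + 28/3 = -140/3 ≈ -46.667)
(-23*m)*((V(4, -5)*6)*r(3)) = (-23*(-140/3))*(((3 - 5)*6)*1) = 3220*(-2*6*1)/3 = 3220*(-12*1)/3 = (3220/3)*(-12) = -12880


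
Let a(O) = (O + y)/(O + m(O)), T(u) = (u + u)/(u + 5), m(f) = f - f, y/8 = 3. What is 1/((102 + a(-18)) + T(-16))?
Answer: 33/3451 ≈ 0.0095624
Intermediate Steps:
y = 24 (y = 8*3 = 24)
m(f) = 0
T(u) = 2*u/(5 + u) (T(u) = (2*u)/(5 + u) = 2*u/(5 + u))
a(O) = (24 + O)/O (a(O) = (O + 24)/(O + 0) = (24 + O)/O)
1/((102 + a(-18)) + T(-16)) = 1/((102 + (24 - 18)/(-18)) + 2*(-16)/(5 - 16)) = 1/((102 - 1/18*6) + 2*(-16)/(-11)) = 1/((102 - 1/3) + 2*(-16)*(-1/11)) = 1/(305/3 + 32/11) = 1/(3451/33) = 33/3451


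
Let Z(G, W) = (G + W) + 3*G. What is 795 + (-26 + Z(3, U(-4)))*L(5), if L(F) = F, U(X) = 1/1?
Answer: 730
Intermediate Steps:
U(X) = 1
Z(G, W) = W + 4*G
795 + (-26 + Z(3, U(-4)))*L(5) = 795 + (-26 + (1 + 4*3))*5 = 795 + (-26 + (1 + 12))*5 = 795 + (-26 + 13)*5 = 795 - 13*5 = 795 - 65 = 730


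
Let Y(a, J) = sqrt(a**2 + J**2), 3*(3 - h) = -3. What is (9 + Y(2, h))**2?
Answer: 101 + 36*sqrt(5) ≈ 181.50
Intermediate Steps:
h = 4 (h = 3 - 1/3*(-3) = 3 + 1 = 4)
Y(a, J) = sqrt(J**2 + a**2)
(9 + Y(2, h))**2 = (9 + sqrt(4**2 + 2**2))**2 = (9 + sqrt(16 + 4))**2 = (9 + sqrt(20))**2 = (9 + 2*sqrt(5))**2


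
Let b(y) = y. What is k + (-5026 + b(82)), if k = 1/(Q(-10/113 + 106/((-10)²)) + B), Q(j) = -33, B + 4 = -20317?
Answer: -100630177/20354 ≈ -4944.0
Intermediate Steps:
B = -20321 (B = -4 - 20317 = -20321)
k = -1/20354 (k = 1/(-33 - 20321) = 1/(-20354) = -1/20354 ≈ -4.9130e-5)
k + (-5026 + b(82)) = -1/20354 + (-5026 + 82) = -1/20354 - 4944 = -100630177/20354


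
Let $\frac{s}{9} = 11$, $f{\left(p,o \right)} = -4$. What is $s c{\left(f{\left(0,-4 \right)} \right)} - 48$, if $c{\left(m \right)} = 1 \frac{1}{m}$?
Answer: $- \frac{291}{4} \approx -72.75$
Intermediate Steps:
$s = 99$ ($s = 9 \cdot 11 = 99$)
$c{\left(m \right)} = \frac{1}{m}$
$s c{\left(f{\left(0,-4 \right)} \right)} - 48 = \frac{99}{-4} - 48 = 99 \left(- \frac{1}{4}\right) - 48 = - \frac{99}{4} - 48 = - \frac{291}{4}$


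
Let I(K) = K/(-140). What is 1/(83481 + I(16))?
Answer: 35/2921831 ≈ 1.1979e-5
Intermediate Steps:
I(K) = -K/140 (I(K) = K*(-1/140) = -K/140)
1/(83481 + I(16)) = 1/(83481 - 1/140*16) = 1/(83481 - 4/35) = 1/(2921831/35) = 35/2921831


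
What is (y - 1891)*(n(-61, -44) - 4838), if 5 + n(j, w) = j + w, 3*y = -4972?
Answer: 52671460/3 ≈ 1.7557e+7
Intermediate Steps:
y = -4972/3 (y = (1/3)*(-4972) = -4972/3 ≈ -1657.3)
n(j, w) = -5 + j + w (n(j, w) = -5 + (j + w) = -5 + j + w)
(y - 1891)*(n(-61, -44) - 4838) = (-4972/3 - 1891)*((-5 - 61 - 44) - 4838) = -10645*(-110 - 4838)/3 = -10645/3*(-4948) = 52671460/3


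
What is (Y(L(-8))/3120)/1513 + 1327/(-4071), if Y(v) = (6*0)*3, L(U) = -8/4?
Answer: -1327/4071 ≈ -0.32596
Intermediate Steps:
L(U) = -2 (L(U) = -8*1/4 = -2)
Y(v) = 0 (Y(v) = 0*3 = 0)
(Y(L(-8))/3120)/1513 + 1327/(-4071) = (0/3120)/1513 + 1327/(-4071) = (0*(1/3120))*(1/1513) + 1327*(-1/4071) = 0*(1/1513) - 1327/4071 = 0 - 1327/4071 = -1327/4071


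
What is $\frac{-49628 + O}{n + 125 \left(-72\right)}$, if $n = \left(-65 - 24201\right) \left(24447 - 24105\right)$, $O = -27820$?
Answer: $\frac{6454}{692331} \approx 0.0093221$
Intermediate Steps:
$n = -8298972$ ($n = \left(-24266\right) 342 = -8298972$)
$\frac{-49628 + O}{n + 125 \left(-72\right)} = \frac{-49628 - 27820}{-8298972 + 125 \left(-72\right)} = - \frac{77448}{-8298972 - 9000} = - \frac{77448}{-8307972} = \left(-77448\right) \left(- \frac{1}{8307972}\right) = \frac{6454}{692331}$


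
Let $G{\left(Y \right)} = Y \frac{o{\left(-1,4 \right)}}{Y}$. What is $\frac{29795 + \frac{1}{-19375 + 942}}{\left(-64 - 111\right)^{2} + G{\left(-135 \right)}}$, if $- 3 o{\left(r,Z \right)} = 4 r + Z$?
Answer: $\frac{549211234}{564510625} \approx 0.9729$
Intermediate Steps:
$o{\left(r,Z \right)} = - \frac{4 r}{3} - \frac{Z}{3}$ ($o{\left(r,Z \right)} = - \frac{4 r + Z}{3} = - \frac{Z + 4 r}{3} = - \frac{4 r}{3} - \frac{Z}{3}$)
$G{\left(Y \right)} = 0$ ($G{\left(Y \right)} = Y \frac{\left(- \frac{4}{3}\right) \left(-1\right) - \frac{4}{3}}{Y} = Y \frac{\frac{4}{3} - \frac{4}{3}}{Y} = Y \frac{0}{Y} = Y 0 = 0$)
$\frac{29795 + \frac{1}{-19375 + 942}}{\left(-64 - 111\right)^{2} + G{\left(-135 \right)}} = \frac{29795 + \frac{1}{-19375 + 942}}{\left(-64 - 111\right)^{2} + 0} = \frac{29795 + \frac{1}{-18433}}{\left(-175\right)^{2} + 0} = \frac{29795 - \frac{1}{18433}}{30625 + 0} = \frac{549211234}{18433 \cdot 30625} = \frac{549211234}{18433} \cdot \frac{1}{30625} = \frac{549211234}{564510625}$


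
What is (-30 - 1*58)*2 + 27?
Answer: -149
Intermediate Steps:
(-30 - 1*58)*2 + 27 = (-30 - 58)*2 + 27 = -88*2 + 27 = -176 + 27 = -149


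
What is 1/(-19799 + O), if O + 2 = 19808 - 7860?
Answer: -1/7853 ≈ -0.00012734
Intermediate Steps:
O = 11946 (O = -2 + (19808 - 7860) = -2 + 11948 = 11946)
1/(-19799 + O) = 1/(-19799 + 11946) = 1/(-7853) = -1/7853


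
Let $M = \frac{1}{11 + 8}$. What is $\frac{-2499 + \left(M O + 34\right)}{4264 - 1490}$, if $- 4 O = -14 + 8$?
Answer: $- \frac{93667}{105412} \approx -0.88858$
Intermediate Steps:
$O = \frac{3}{2}$ ($O = - \frac{-14 + 8}{4} = \left(- \frac{1}{4}\right) \left(-6\right) = \frac{3}{2} \approx 1.5$)
$M = \frac{1}{19} \approx 0.052632$
$\frac{-2499 + \left(M O + 34\right)}{4264 - 1490} = \frac{-2499 + \left(\frac{1}{19} \cdot \frac{3}{2} + 34\right)}{4264 - 1490} = \frac{-2499 + \left(\frac{3}{38} + 34\right)}{2774} = \left(-2499 + \frac{1295}{38}\right) \frac{1}{2774} = \left(- \frac{93667}{38}\right) \frac{1}{2774} = - \frac{93667}{105412}$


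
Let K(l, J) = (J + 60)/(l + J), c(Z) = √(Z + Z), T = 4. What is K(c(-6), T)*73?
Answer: 4672/7 - 2336*I*√3/7 ≈ 667.43 - 578.01*I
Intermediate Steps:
c(Z) = √2*√Z (c(Z) = √(2*Z) = √2*√Z)
K(l, J) = (60 + J)/(J + l)
K(c(-6), T)*73 = ((60 + 4)/(4 + √2*√(-6)))*73 = (64/(4 + √2*(I*√6)))*73 = (64/(4 + 2*I*√3))*73 = 4672/(4 + 2*I*√3)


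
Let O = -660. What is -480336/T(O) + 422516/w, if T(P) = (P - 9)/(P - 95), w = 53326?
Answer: -3223097912746/5945849 ≈ -5.4208e+5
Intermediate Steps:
T(P) = (-9 + P)/(-95 + P)
-480336/T(O) + 422516/w = -480336*(-95 - 660)/(-9 - 660) + 422516/53326 = -480336/(-669/(-755)) + 422516*(1/53326) = -480336/((-1/755*(-669))) + 211258/26663 = -480336/669/755 + 211258/26663 = -480336*755/669 + 211258/26663 = -120884560/223 + 211258/26663 = -3223097912746/5945849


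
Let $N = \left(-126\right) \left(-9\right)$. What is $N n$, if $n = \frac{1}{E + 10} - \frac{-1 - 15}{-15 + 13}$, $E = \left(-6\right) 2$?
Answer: $-9639$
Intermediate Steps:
$E = -12$
$n = - \frac{17}{2}$ ($n = \frac{1}{-12 + 10} - \frac{-1 - 15}{-15 + 13} = \frac{1}{-2} - - \frac{16}{-2} = - \frac{1}{2} - \left(-16\right) \left(- \frac{1}{2}\right) = - \frac{1}{2} - 8 = - \frac{17}{2} \approx -8.5$)
$N = 1134$
$N n = 1134 \left(- \frac{17}{2}\right) = -9639$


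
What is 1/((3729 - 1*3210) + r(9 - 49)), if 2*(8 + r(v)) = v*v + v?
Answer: 1/1291 ≈ 0.00077459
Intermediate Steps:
r(v) = -8 + v/2 + v²/2 (r(v) = -8 + (v*v + v)/2 = -8 + (v² + v)/2 = -8 + (v + v²)/2 = -8 + (v/2 + v²/2) = -8 + v/2 + v²/2)
1/((3729 - 1*3210) + r(9 - 49)) = 1/((3729 - 1*3210) + (-8 + (9 - 49)/2 + (9 - 49)²/2)) = 1/((3729 - 3210) + (-8 + (½)*(-40) + (½)*(-40)²)) = 1/(519 + (-8 - 20 + (½)*1600)) = 1/(519 + (-8 - 20 + 800)) = 1/(519 + 772) = 1/1291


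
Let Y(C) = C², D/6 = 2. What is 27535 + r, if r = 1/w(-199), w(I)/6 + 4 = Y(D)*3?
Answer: 70709881/2568 ≈ 27535.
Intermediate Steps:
D = 12 (D = 6*2 = 12)
w(I) = 2568 (w(I) = -24 + 6*(12²*3) = -24 + 6*(144*3) = -24 + 6*432 = -24 + 2592 = 2568)
r = 1/2568 ≈ 0.00038941
27535 + r = 27535 + 1/2568 = 70709881/2568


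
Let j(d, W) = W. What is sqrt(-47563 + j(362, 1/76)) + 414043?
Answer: 414043 + 9*I*sqrt(847913)/38 ≈ 4.1404e+5 + 218.09*I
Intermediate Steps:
sqrt(-47563 + j(362, 1/76)) + 414043 = sqrt(-47563 + 1/76) + 414043 = sqrt(-3614787/76) + 414043 = 9*I*sqrt(847913)/38 + 414043 = 414043 + 9*I*sqrt(847913)/38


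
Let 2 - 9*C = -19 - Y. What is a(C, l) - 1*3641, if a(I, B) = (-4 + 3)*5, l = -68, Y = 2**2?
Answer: -3646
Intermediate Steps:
Y = 4
C = 25/9 (C = 2/9 - (-19 - 1*4)/9 = 2/9 - (-19 - 4)/9 = 2/9 - 1/9*(-23) = 2/9 + 23/9 = 25/9 ≈ 2.7778)
a(I, B) = -5 (a(I, B) = -1*5 = -5)
a(C, l) - 1*3641 = -5 - 1*3641 = -5 - 3641 = -3646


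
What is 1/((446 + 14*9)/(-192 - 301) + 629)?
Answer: 493/309525 ≈ 0.0015928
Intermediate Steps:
1/((446 + 14*9)/(-192 - 301) + 629) = 1/((446 + 126)/(-493) + 629) = 1/(572*(-1/493) + 629) = 1/(-572/493 + 629) = 1/(309525/493) = 493/309525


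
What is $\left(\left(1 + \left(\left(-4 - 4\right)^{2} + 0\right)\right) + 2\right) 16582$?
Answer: $1110994$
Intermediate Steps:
$\left(\left(1 + \left(\left(-4 - 4\right)^{2} + 0\right)\right) + 2\right) 16582 = \left(\left(1 + \left(\left(-8\right)^{2} + 0\right)\right) + 2\right) 16582 = \left(\left(1 + \left(64 + 0\right)\right) + 2\right) 16582 = \left(\left(1 + 64\right) + 2\right) 16582 = \left(65 + 2\right) 16582 = 67 \cdot 16582 = 1110994$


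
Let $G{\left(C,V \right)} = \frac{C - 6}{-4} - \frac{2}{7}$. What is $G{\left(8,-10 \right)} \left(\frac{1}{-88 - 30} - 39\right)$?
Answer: $\frac{50633}{1652} \approx 30.65$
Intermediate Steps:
$G{\left(C,V \right)} = \frac{17}{14} - \frac{C}{4}$ ($G{\left(C,V \right)} = \left(C - 6\right) \left(- \frac{1}{4}\right) - \frac{2}{7} = \left(-6 + C\right) \left(- \frac{1}{4}\right) - \frac{2}{7} = \left(\frac{3}{2} - \frac{C}{4}\right) - \frac{2}{7} = \frac{17}{14} - \frac{C}{4}$)
$G{\left(8,-10 \right)} \left(\frac{1}{-88 - 30} - 39\right) = \left(\frac{17}{14} - 2\right) \left(\frac{1}{-88 - 30} - 39\right) = \left(\frac{17}{14} - 2\right) \left(\frac{1}{-118} - 39\right) = - \frac{11 \left(- \frac{1}{118} - 39\right)}{14} = \left(- \frac{11}{14}\right) \left(- \frac{4603}{118}\right) = \frac{50633}{1652}$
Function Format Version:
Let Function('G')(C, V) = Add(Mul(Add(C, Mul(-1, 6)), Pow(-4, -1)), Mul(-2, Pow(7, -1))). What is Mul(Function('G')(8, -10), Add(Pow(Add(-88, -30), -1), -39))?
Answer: Rational(50633, 1652) ≈ 30.650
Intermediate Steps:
Function('G')(C, V) = Add(Rational(17, 14), Mul(Rational(-1, 4), C)) (Function('G')(C, V) = Add(Mul(Add(C, -6), Rational(-1, 4)), Mul(-2, Rational(1, 7))) = Add(Mul(Add(-6, C), Rational(-1, 4)), Rational(-2, 7)) = Add(Add(Rational(3, 2), Mul(Rational(-1, 4), C)), Rational(-2, 7)) = Add(Rational(17, 14), Mul(Rational(-1, 4), C)))
Mul(Function('G')(8, -10), Add(Pow(Add(-88, -30), -1), -39)) = Mul(Add(Rational(17, 14), Mul(Rational(-1, 4), 8)), Add(Pow(Add(-88, -30), -1), -39)) = Mul(Add(Rational(17, 14), -2), Add(Pow(-118, -1), -39)) = Mul(Rational(-11, 14), Add(Rational(-1, 118), -39)) = Mul(Rational(-11, 14), Rational(-4603, 118)) = Rational(50633, 1652)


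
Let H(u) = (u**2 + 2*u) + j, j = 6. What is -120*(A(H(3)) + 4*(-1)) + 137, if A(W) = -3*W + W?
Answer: 5657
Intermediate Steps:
H(u) = 6 + u**2 + 2*u (H(u) = (u**2 + 2*u) + 6 = 6 + u**2 + 2*u)
A(W) = -2*W
-120*(A(H(3)) + 4*(-1)) + 137 = -120*(-2*(6 + 3**2 + 2*3) + 4*(-1)) + 137 = -120*(-2*(6 + 9 + 6) - 4) + 137 = -120*(-2*21 - 4) + 137 = -120*(-42 - 4) + 137 = -120*(-46) + 137 = 5520 + 137 = 5657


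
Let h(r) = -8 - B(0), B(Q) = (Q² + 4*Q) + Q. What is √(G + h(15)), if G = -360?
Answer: 4*I*√23 ≈ 19.183*I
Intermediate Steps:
B(Q) = Q² + 5*Q
h(r) = -8 (h(r) = -8 - 0*(5 + 0) = -8 - 0*5 = -8 - 1*0 = -8 + 0 = -8)
√(G + h(15)) = √(-360 - 8) = √(-368) = 4*I*√23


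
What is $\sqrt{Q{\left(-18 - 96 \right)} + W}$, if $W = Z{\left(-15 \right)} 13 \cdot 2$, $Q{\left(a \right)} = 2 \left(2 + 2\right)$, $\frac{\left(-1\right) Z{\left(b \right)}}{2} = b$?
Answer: $2 \sqrt{197} \approx 28.071$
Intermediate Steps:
$Z{\left(b \right)} = - 2 b$
$Q{\left(a \right)} = 8$ ($Q{\left(a \right)} = 2 \cdot 4 = 8$)
$W = 780$ ($W = \left(-2\right) \left(-15\right) 13 \cdot 2 = 30 \cdot 26 = 780$)
$\sqrt{Q{\left(-18 - 96 \right)} + W} = \sqrt{8 + 780} = \sqrt{788} = 2 \sqrt{197}$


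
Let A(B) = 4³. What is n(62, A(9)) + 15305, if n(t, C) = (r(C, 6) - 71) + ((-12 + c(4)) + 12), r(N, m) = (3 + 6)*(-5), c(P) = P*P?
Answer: 15205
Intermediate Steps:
c(P) = P²
A(B) = 64
r(N, m) = -45 (r(N, m) = 9*(-5) = -45)
n(t, C) = -100 (n(t, C) = (-45 - 71) + ((-12 + 4²) + 12) = -116 + ((-12 + 16) + 12) = -116 + (4 + 12) = -116 + 16 = -100)
n(62, A(9)) + 15305 = -100 + 15305 = 15205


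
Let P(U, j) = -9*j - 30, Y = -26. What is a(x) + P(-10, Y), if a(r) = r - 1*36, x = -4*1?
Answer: 164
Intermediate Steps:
P(U, j) = -30 - 9*j
x = -4
a(r) = -36 + r (a(r) = r - 36 = -36 + r)
a(x) + P(-10, Y) = (-36 - 4) + (-30 - 9*(-26)) = -40 + (-30 + 234) = -40 + 204 = 164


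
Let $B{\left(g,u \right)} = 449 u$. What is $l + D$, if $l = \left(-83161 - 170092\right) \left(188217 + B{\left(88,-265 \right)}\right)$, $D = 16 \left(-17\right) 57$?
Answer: $-17533227200$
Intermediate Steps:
$D = -15504$ ($D = \left(-272\right) 57 = -15504$)
$l = -17533211696$ ($l = \left(-83161 - 170092\right) \left(188217 + 449 \left(-265\right)\right) = - 253253 \left(188217 - 118985\right) = \left(-253253\right) 69232 = -17533211696$)
$l + D = -17533211696 - 15504 = -17533227200$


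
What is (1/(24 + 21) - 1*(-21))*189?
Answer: 19866/5 ≈ 3973.2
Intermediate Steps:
(1/(24 + 21) - 1*(-21))*189 = (1/45 + 21)*189 = (946/45)*189 = 19866/5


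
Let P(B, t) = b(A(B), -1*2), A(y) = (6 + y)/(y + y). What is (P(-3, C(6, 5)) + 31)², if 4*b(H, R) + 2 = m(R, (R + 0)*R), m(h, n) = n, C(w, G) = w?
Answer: 3969/4 ≈ 992.25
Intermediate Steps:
A(y) = (6 + y)/(2*y) (A(y) = (6 + y)/((2*y)) = (6 + y)*(1/(2*y)) = (6 + y)/(2*y))
b(H, R) = -½ + R²/4 (b(H, R) = -½ + ((R + 0)*R)/4 = -½ + (R*R)/4 = -½ + R²/4)
P(B, t) = ½ (P(B, t) = -½ + (-1*2)²/4 = -½ + (¼)*(-2)² = -½ + (¼)*4 = -½ + 1 = ½)
(P(-3, C(6, 5)) + 31)² = (½ + 31)² = (63/2)² = 3969/4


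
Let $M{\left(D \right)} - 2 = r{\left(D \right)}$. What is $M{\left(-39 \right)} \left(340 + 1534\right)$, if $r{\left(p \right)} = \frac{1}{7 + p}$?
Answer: $\frac{59031}{16} \approx 3689.4$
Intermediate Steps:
$M{\left(D \right)} = 2 + \frac{1}{7 + D}$
$M{\left(-39 \right)} \left(340 + 1534\right) = \frac{15 + 2 \left(-39\right)}{7 - 39} \left(340 + 1534\right) = \frac{15 - 78}{-32} \cdot 1874 = \left(- \frac{1}{32}\right) \left(-63\right) 1874 = \frac{63}{32} \cdot 1874 = \frac{59031}{16}$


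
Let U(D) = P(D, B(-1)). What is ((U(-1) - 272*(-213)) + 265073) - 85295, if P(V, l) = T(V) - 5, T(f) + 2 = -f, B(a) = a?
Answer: 237708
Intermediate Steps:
T(f) = -2 - f
P(V, l) = -7 - V (P(V, l) = (-2 - V) - 5 = -7 - V)
U(D) = -7 - D
((U(-1) - 272*(-213)) + 265073) - 85295 = (((-7 - 1*(-1)) - 272*(-213)) + 265073) - 85295 = (((-7 + 1) + 57936) + 265073) - 85295 = ((-6 + 57936) + 265073) - 85295 = (57930 + 265073) - 85295 = 323003 - 85295 = 237708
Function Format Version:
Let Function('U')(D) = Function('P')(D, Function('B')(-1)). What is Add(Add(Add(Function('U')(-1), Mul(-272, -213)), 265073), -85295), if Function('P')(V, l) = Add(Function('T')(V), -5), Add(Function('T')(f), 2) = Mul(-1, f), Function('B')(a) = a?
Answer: 237708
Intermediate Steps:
Function('T')(f) = Add(-2, Mul(-1, f))
Function('P')(V, l) = Add(-7, Mul(-1, V)) (Function('P')(V, l) = Add(Add(-2, Mul(-1, V)), -5) = Add(-7, Mul(-1, V)))
Function('U')(D) = Add(-7, Mul(-1, D))
Add(Add(Add(Function('U')(-1), Mul(-272, -213)), 265073), -85295) = Add(Add(Add(Add(-7, Mul(-1, -1)), Mul(-272, -213)), 265073), -85295) = Add(Add(Add(Add(-7, 1), 57936), 265073), -85295) = Add(Add(Add(-6, 57936), 265073), -85295) = Add(Add(57930, 265073), -85295) = Add(323003, -85295) = 237708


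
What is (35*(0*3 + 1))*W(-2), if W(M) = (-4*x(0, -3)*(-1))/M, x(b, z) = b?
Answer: 0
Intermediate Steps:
W(M) = 0 (W(M) = (-4*0*(-1))/M = (0*(-1))/M = 0/M = 0)
(35*(0*3 + 1))*W(-2) = (35*(0*3 + 1))*0 = (35*(0 + 1))*0 = (35*1)*0 = 35*0 = 0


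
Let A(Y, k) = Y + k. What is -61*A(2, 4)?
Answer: -366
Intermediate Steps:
-61*A(2, 4) = -61*(2 + 4) = -61*6 = -366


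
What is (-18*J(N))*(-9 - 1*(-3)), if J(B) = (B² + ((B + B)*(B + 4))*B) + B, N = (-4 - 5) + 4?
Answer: -3240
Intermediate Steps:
N = -5 (N = -9 + 4 = -5)
J(B) = B + B² + 2*B²*(4 + B) (J(B) = (B² + ((2*B)*(4 + B))*B) + B = (B² + (2*B*(4 + B))*B) + B = (B² + 2*B²*(4 + B)) + B = B + B² + 2*B²*(4 + B))
(-18*J(N))*(-9 - 1*(-3)) = (-(-90)*(1 + 2*(-5)² + 9*(-5)))*(-9 - 1*(-3)) = (-(-90)*(1 + 2*25 - 45))*(-9 + 3) = -(-90)*(1 + 50 - 45)*(-6) = -(-90)*6*(-6) = -18*(-30)*(-6) = 540*(-6) = -3240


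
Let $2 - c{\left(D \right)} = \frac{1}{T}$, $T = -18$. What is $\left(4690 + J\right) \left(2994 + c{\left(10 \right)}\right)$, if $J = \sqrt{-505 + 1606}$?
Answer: $\frac{126463505}{9} + \frac{53929 \sqrt{1101}}{18} \approx 1.4151 \cdot 10^{7}$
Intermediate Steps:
$J = \sqrt{1101} \approx 33.181$
$c{\left(D \right)} = \frac{37}{18}$ ($c{\left(D \right)} = 2 - \frac{1}{-18} = 2 - - \frac{1}{18} = 2 + \frac{1}{18} = \frac{37}{18}$)
$\left(4690 + J\right) \left(2994 + c{\left(10 \right)}\right) = \left(4690 + \sqrt{1101}\right) \left(2994 + \frac{37}{18}\right) = \left(4690 + \sqrt{1101}\right) \frac{53929}{18} = \frac{126463505}{9} + \frac{53929 \sqrt{1101}}{18}$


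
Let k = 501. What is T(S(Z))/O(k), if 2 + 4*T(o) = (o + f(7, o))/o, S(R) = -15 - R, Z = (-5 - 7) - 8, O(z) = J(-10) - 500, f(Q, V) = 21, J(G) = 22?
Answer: -2/1195 ≈ -0.0016736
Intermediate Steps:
O(z) = -478 (O(z) = 22 - 500 = -478)
Z = -20 (Z = -12 - 8 = -20)
T(o) = -½ + (21 + o)/(4*o) (T(o) = -½ + ((o + 21)/o)/4 = -½ + ((21 + o)/o)/4 = -½ + (21 + o)/(4*o))
T(S(Z))/O(k) = ((21 - (-15 - 1*(-20)))/(4*(-15 - 1*(-20))))/(-478) = ((21 - (-15 + 20))/(4*(-15 + 20)))*(-1/478) = ((¼)*(21 - 1*5)/5)*(-1/478) = ((¼)*(⅕)*(21 - 5))*(-1/478) = ((¼)*(⅕)*16)*(-1/478) = (⅘)*(-1/478) = -2/1195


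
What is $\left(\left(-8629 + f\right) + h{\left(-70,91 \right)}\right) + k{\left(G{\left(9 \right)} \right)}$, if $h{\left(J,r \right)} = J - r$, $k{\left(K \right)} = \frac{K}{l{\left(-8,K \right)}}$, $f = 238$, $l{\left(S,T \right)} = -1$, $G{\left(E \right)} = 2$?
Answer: $-8554$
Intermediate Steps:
$k{\left(K \right)} = - K$ ($k{\left(K \right)} = \frac{K}{-1} = K \left(-1\right) = - K$)
$\left(\left(-8629 + f\right) + h{\left(-70,91 \right)}\right) + k{\left(G{\left(9 \right)} \right)} = \left(\left(-8629 + 238\right) - 161\right) - 2 = \left(-8391 - 161\right) - 2 = -8552 - 2 = -8554$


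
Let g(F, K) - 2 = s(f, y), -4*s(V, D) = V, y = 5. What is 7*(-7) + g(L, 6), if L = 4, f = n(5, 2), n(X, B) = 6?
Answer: -97/2 ≈ -48.500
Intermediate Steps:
f = 6
s(V, D) = -V/4
g(F, K) = 1/2 (g(F, K) = 2 - 1/4*6 = 2 - 3/2 = 1/2)
7*(-7) + g(L, 6) = 7*(-7) + 1/2 = -49 + 1/2 = -97/2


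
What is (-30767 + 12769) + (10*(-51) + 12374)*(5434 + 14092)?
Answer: 231638466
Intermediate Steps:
(-30767 + 12769) + (10*(-51) + 12374)*(5434 + 14092) = -17998 + (-510 + 12374)*19526 = -17998 + 11864*19526 = -17998 + 231656464 = 231638466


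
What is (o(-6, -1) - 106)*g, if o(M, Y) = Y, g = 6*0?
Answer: 0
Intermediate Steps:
g = 0
(o(-6, -1) - 106)*g = (-1 - 106)*0 = -107*0 = 0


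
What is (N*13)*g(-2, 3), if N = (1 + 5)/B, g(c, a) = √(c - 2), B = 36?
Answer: 13*I/3 ≈ 4.3333*I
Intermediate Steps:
g(c, a) = √(-2 + c)
N = ⅙ (N = (1 + 5)/36 = 6*(1/36) = ⅙ ≈ 0.16667)
(N*13)*g(-2, 3) = ((⅙)*13)*√(-2 - 2) = 13*√(-4)/6 = 13*(2*I)/6 = 13*I/3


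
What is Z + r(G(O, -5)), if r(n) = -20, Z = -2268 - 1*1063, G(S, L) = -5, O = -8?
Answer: -3351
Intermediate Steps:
Z = -3331 (Z = -2268 - 1063 = -3331)
Z + r(G(O, -5)) = -3331 - 20 = -3351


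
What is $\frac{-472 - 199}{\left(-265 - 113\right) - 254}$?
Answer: $\frac{671}{632} \approx 1.0617$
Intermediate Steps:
$\frac{-472 - 199}{\left(-265 - 113\right) - 254} = \frac{-472 - 199}{-378 - 254} = - \frac{671}{-632} = \left(-671\right) \left(- \frac{1}{632}\right) = \frac{671}{632}$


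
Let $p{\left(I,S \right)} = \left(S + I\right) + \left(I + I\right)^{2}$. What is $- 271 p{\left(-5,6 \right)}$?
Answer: $-27371$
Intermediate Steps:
$p{\left(I,S \right)} = I + S + 4 I^{2}$ ($p{\left(I,S \right)} = \left(I + S\right) + \left(2 I\right)^{2} = \left(I + S\right) + 4 I^{2} = I + S + 4 I^{2}$)
$- 271 p{\left(-5,6 \right)} = - 271 \left(-5 + 6 + 4 \left(-5\right)^{2}\right) = - 271 \left(-5 + 6 + 4 \cdot 25\right) = - 271 \left(-5 + 6 + 100\right) = \left(-271\right) 101 = -27371$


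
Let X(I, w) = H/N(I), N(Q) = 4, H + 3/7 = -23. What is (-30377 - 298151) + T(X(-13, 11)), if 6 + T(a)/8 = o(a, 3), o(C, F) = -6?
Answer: -328624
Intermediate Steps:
H = -164/7 (H = -3/7 - 23 = -164/7 ≈ -23.429)
X(I, w) = -41/7 (X(I, w) = -164/7/4 = -164/7*¼ = -41/7)
T(a) = -96 (T(a) = -48 + 8*(-6) = -48 - 48 = -96)
(-30377 - 298151) + T(X(-13, 11)) = (-30377 - 298151) - 96 = -328528 - 96 = -328624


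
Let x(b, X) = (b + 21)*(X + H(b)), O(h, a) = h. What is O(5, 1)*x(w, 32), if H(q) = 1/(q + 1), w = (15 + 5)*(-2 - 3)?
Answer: -1250965/99 ≈ -12636.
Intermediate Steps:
w = -100 (w = 20*(-5) = -100)
H(q) = 1/(1 + q)
x(b, X) = (21 + b)*(X + 1/(1 + b)) (x(b, X) = (b + 21)*(X + 1/(1 + b)) = (21 + b)*(X + 1/(1 + b)))
O(5, 1)*x(w, 32) = 5*((21 - 100 + 32*(1 - 100)*(21 - 100))/(1 - 100)) = 5*((21 - 100 + 32*(-99)*(-79))/(-99)) = 5*(-(21 - 100 + 250272)/99) = 5*(-1/99*250193) = 5*(-250193/99) = -1250965/99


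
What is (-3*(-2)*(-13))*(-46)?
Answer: 3588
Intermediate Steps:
(-3*(-2)*(-13))*(-46) = (6*(-13))*(-46) = -78*(-46) = 3588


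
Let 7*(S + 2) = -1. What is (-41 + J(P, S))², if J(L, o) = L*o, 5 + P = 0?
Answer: 44944/49 ≈ 917.22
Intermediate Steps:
S = -15/7 (S = -2 + (⅐)*(-1) = -2 - ⅐ = -15/7 ≈ -2.1429)
P = -5 (P = -5 + 0 = -5)
(-41 + J(P, S))² = (-41 - 5*(-15/7))² = (-41 + 75/7)² = (-212/7)² = 44944/49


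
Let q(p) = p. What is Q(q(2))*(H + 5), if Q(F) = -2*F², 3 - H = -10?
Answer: -144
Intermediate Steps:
H = 13 (H = 3 - 1*(-10) = 3 + 10 = 13)
Q(q(2))*(H + 5) = (-2*2²)*(13 + 5) = -2*4*18 = -8*18 = -144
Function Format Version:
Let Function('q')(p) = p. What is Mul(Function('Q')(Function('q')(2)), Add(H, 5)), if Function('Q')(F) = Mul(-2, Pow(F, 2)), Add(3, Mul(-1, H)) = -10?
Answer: -144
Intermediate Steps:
H = 13 (H = Add(3, Mul(-1, -10)) = Add(3, 10) = 13)
Mul(Function('Q')(Function('q')(2)), Add(H, 5)) = Mul(Mul(-2, Pow(2, 2)), Add(13, 5)) = Mul(Mul(-2, 4), 18) = Mul(-8, 18) = -144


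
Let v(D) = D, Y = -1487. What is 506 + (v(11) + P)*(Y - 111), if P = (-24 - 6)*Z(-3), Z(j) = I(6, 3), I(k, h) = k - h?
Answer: 126748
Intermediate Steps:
Z(j) = 3 (Z(j) = 6 - 1*3 = 6 - 3 = 3)
P = -90 (P = (-24 - 6)*3 = -30*3 = -90)
506 + (v(11) + P)*(Y - 111) = 506 + (11 - 90)*(-1487 - 111) = 506 - 79*(-1598) = 506 + 126242 = 126748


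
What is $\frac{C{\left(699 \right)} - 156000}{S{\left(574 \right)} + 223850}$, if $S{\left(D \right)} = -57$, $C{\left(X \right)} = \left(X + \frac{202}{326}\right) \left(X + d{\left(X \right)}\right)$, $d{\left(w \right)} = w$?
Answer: $\frac{133997124}{36478259} \approx 3.6733$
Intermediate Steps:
$C{\left(X \right)} = 2 X \left(\frac{101}{163} + X\right)$ ($C{\left(X \right)} = \left(X + \frac{202}{326}\right) \left(X + X\right) = \left(X + 202 \cdot \frac{1}{326}\right) 2 X = \left(X + \frac{101}{163}\right) 2 X = \left(\frac{101}{163} + X\right) 2 X = 2 X \left(\frac{101}{163} + X\right)$)
$\frac{C{\left(699 \right)} - 156000}{S{\left(574 \right)} + 223850} = \frac{\frac{2}{163} \cdot 699 \left(101 + 163 \cdot 699\right) - 156000}{-57 + 223850} = \frac{\frac{2}{163} \cdot 699 \left(101 + 113937\right) - 156000}{223793} = \left(\frac{2}{163} \cdot 699 \cdot 114038 - 156000\right) \frac{1}{223793} = \left(\frac{159425124}{163} - 156000\right) \frac{1}{223793} = \frac{133997124}{163} \cdot \frac{1}{223793} = \frac{133997124}{36478259}$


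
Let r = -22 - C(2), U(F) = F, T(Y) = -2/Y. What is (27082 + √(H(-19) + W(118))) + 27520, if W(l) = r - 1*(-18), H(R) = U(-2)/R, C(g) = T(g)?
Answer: 54602 + I*√1045/19 ≈ 54602.0 + 1.7014*I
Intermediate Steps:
C(g) = -2/g
r = -21 (r = -22 - (-2)/2 = -22 - 1*(-1) = -22 + 1 = -21)
H(R) = -2/R
W(l) = -3 (W(l) = -21 - 1*(-18) = -21 + 18 = -3)
(27082 + √(H(-19) + W(118))) + 27520 = (27082 + √(-2/(-19) - 3)) + 27520 = (27082 + √(-2*(-1/19) - 3)) + 27520 = (27082 + √(2/19 - 3)) + 27520 = (27082 + √(-55/19)) + 27520 = (27082 + I*√1045/19) + 27520 = 54602 + I*√1045/19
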